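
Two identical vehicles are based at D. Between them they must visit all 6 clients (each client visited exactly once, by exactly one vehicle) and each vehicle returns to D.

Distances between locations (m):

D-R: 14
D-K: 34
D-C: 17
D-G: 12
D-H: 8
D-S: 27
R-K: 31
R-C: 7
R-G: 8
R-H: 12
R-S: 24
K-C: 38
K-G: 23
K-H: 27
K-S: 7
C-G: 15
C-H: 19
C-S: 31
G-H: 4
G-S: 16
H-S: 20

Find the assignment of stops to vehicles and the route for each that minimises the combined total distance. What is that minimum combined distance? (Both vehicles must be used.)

Check every non-empty split of the stops between the two vehicles; for each half take its own optimal tour:
  {R} + {K, C, G, H, S}: 28 + 90 = 118
  {K} + {R, C, G, H, S}: 68 + 76 = 144
  {R, K} + {C, G, H, S}: 79 + 76 = 155
  {C} + {R, K, G, H, S}: 34 + 80 = 114
  {R, C} + {K, G, H, S}: 38 + 69 = 107
  {K, C} + {R, G, H, S}: 89 + 66 = 155
  … (31 splits in total)
  {H} + {R, K, C, G, S}: 16 + 89 = 105  ← best
Best: vehicle 1 D → H → D = 16; vehicle 2 D → K → S → G → R → C → D = 89; combined 105.

Minimum combined distance: 105 m.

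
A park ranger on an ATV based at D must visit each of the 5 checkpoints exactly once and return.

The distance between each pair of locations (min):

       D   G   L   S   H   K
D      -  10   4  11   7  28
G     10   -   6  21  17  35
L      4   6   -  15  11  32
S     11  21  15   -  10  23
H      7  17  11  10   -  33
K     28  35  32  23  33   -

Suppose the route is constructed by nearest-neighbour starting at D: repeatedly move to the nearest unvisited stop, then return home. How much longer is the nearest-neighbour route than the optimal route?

D: L=4, H=7, G=10, S=11, K=28 ⇒ L
L: G=6, H=11, S=15, K=32 ⇒ G
G: H=17, S=21, K=35 ⇒ H
H: S=10, K=33 ⇒ S
S: K=23 ⇒ K
NN route D → L → G → H → S → K → D costs 88.
Optimal: D → L → G → K → S → H → D costs 85 (by enumerating all 60 distinct tours).
Excess = 88 − 85 = 3.

The nearest-neighbour route is 3 min longer than optimal.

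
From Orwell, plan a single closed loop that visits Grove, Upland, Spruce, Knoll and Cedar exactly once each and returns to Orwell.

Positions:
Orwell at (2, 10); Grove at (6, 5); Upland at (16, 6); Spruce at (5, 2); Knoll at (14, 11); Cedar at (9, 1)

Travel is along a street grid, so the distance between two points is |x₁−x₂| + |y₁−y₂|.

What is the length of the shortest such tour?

50 — the shortest possible round trip.

With 5 stops there are 5!/2 = 60 distinct round trips (a route and its reverse cost the same).
Orwell-Grove-Upland-Spruce-Knoll-Cedar-Orwell: 9+11+15+18+15+16 = 84
Orwell-Grove-Upland-Spruce-Cedar-Knoll-Orwell: 9+11+15+5+15+13 = 68
Orwell-Grove-Upland-Knoll-Spruce-Cedar-Orwell: 9+11+7+18+5+16 = 66
Orwell-Grove-Upland-Knoll-Cedar-Spruce-Orwell: 9+11+7+15+5+11 = 58
Orwell-Grove-Upland-Cedar-Spruce-Knoll-Orwell: 9+11+12+5+18+13 = 68
Orwell-Grove-Upland-Cedar-Knoll-Spruce-Orwell: 9+11+12+15+18+11 = 76
Orwell-Grove-Spruce-Upland-Knoll-Cedar-Orwell: 9+4+15+7+15+16 = 66
Orwell-Grove-Spruce-Upland-Cedar-Knoll-Orwell: 9+4+15+12+15+13 = 68
Orwell-Grove-Spruce-Knoll-Upland-Cedar-Orwell: 9+4+18+7+12+16 = 66
Orwell-Grove-Spruce-Knoll-Cedar-Upland-Orwell: 9+4+18+15+12+18 = 76
Orwell-Grove-Spruce-Cedar-Upland-Knoll-Orwell: 9+4+5+12+7+13 = 50
Orwell-Grove-Spruce-Cedar-Knoll-Upland-Orwell: 9+4+5+15+7+18 = 58
Orwell-Grove-Knoll-Upland-Spruce-Cedar-Orwell: 9+14+7+15+5+16 = 66
Orwell-Grove-Knoll-Upland-Cedar-Spruce-Orwell: 9+14+7+12+5+11 = 58
… (46 more)
The minimum is 50.
One optimal route: Orwell → Grove → Spruce → Cedar → Upland → Knoll → Orwell (or its reverse).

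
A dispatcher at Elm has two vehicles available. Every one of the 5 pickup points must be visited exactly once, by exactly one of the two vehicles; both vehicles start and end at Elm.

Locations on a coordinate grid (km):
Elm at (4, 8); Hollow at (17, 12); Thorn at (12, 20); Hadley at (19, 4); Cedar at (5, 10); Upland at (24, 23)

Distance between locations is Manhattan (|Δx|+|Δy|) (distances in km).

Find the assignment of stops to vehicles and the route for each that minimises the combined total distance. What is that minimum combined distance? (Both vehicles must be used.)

88 km — the smallest possible combined total.

There are 2^4 − 1 = 15 ways to divide the 5 stops into two non-empty groups. For each, the best each vehicle can do is its own shortest tour through its group:
  {Hollow} + {Thorn, Hadley, Cedar, Upland}: 34 + 78 = 112
  {Thorn} + {Hollow, Hadley, Cedar, Upland}: 40 + 78 = 118
  {Hollow, Thorn} + {Hadley, Cedar, Upland}: 50 + 78 = 128
  {Hadley} + {Hollow, Thorn, Cedar, Upland}: 38 + 70 = 108
  {Hollow, Hadley} + {Thorn, Cedar, Upland}: 46 + 70 = 116
  {Thorn, Hadley} + {Hollow, Cedar, Upland}: 62 + 70 = 132
  … (15 splits in total)
  {Cedar} + {Hollow, Thorn, Hadley, Upland}: 6 + 82 = 88  ← best
Best: vehicle 1 Elm → Cedar → Elm = 6; vehicle 2 Elm → Thorn → Upland → Hollow → Hadley → Elm = 82; combined 88.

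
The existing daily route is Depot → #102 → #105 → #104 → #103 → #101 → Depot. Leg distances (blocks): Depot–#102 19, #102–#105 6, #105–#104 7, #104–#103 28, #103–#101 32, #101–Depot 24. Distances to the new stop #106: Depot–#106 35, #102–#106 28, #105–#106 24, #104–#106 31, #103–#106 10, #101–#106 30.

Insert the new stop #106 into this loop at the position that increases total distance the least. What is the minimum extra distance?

Adding 8 blocks by placing #106 on the #103–#101 leg.

Insertion cost between consecutive stops i–j is d(i,#106) + d(#106,j) − d(i,j):
  between Depot and #102: 35 + 28 − 19 = 44
  between #102 and #105: 28 + 24 − 6 = 46
  between #105 and #104: 24 + 31 − 7 = 48
  between #104 and #103: 31 + 10 − 28 = 13
  between #103 and #101: 10 + 30 − 32 = 8
  between #101 and Depot: 30 + 35 − 24 = 41
Cheapest insertion is between #103 and #101, adding 8.
New total = 116 + 8 = 124.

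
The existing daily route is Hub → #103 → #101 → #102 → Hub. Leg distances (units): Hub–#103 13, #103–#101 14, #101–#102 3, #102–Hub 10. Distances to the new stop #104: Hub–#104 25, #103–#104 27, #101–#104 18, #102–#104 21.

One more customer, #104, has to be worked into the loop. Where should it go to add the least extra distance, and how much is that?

Insertion cost between consecutive stops i–j is d(i,#104) + d(#104,j) − d(i,j):
  between Hub and #103: 25 + 27 − 13 = 39
  between #103 and #101: 27 + 18 − 14 = 31
  between #101 and #102: 18 + 21 − 3 = 36
  between #102 and Hub: 21 + 25 − 10 = 36
Cheapest insertion is between #103 and #101, adding 31.
New total = 40 + 31 = 71.

+31 — insert #104 between #103 and #101.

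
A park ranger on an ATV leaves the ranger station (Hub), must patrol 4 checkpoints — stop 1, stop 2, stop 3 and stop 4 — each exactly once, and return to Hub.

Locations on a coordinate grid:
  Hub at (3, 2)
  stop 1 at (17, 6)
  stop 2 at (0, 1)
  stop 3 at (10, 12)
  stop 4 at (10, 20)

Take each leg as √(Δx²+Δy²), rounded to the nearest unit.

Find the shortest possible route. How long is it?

56 — the shortest possible round trip.

There are 12 distinct closed tours to check (reversals are equivalent).
Hub-stop 1-stop 2-stop 3-stop 4-Hub: 15+18+15+8+19 = 75
Hub-stop 1-stop 2-stop 4-stop 3-Hub: 15+18+21+8+12 = 74
Hub-stop 1-stop 3-stop 2-stop 4-Hub: 15+9+15+21+19 = 79
Hub-stop 1-stop 3-stop 4-stop 2-Hub: 15+9+8+21+3 = 56
Hub-stop 1-stop 4-stop 2-stop 3-Hub: 15+16+21+15+12 = 79
Hub-stop 1-stop 4-stop 3-stop 2-Hub: 15+16+8+15+3 = 57
Hub-stop 2-stop 1-stop 3-stop 4-Hub: 3+18+9+8+19 = 57
Hub-stop 2-stop 1-stop 4-stop 3-Hub: 3+18+16+8+12 = 57
Hub-stop 2-stop 3-stop 1-stop 4-Hub: 3+15+9+16+19 = 62
Hub-stop 2-stop 4-stop 1-stop 3-Hub: 3+21+16+9+12 = 61
Hub-stop 3-stop 1-stop 2-stop 4-Hub: 12+9+18+21+19 = 79
Hub-stop 3-stop 2-stop 1-stop 4-Hub: 12+15+18+16+19 = 80
The minimum is 56.
One optimal route: Hub → stop 1 → stop 3 → stop 4 → stop 2 → Hub (or its reverse).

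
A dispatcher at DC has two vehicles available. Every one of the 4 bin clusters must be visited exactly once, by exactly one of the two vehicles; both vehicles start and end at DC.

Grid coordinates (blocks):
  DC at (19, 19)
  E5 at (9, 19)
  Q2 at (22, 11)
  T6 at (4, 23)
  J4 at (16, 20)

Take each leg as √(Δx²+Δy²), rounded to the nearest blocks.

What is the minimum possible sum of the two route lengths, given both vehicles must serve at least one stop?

Minimum combined distance: 49 blocks.

Check every non-empty split of the stops between the two vehicles; for each half take its own optimal tour:
  {E5} + {Q2, T6, J4}: 20 + 46 = 66
  {Q2} + {E5, T6, J4}: 18 + 31 = 49
  {E5, Q2} + {T6, J4}: 34 + 31 = 65
  {T6} + {E5, Q2, J4}: 32 + 34 = 66
  {E5, T6} + {Q2, J4}: 32 + 23 = 55
  {Q2, T6} + {E5, J4}: 47 + 20 = 67
  … (7 splits in total)
Best: vehicle 1 DC → Q2 → DC = 18; vehicle 2 DC → E5 → T6 → J4 → DC = 31; combined 49.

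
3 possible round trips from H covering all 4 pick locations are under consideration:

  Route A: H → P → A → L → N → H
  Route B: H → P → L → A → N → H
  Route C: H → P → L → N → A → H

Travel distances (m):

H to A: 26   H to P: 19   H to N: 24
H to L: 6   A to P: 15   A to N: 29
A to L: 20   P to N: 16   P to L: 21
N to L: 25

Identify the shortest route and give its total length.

103 m — Route A is the shortest.

Route A: 19 + 15 + 20 + 25 + 24 = 103
Route B: 19 + 21 + 20 + 29 + 24 = 113
Route C: 19 + 21 + 25 + 29 + 26 = 120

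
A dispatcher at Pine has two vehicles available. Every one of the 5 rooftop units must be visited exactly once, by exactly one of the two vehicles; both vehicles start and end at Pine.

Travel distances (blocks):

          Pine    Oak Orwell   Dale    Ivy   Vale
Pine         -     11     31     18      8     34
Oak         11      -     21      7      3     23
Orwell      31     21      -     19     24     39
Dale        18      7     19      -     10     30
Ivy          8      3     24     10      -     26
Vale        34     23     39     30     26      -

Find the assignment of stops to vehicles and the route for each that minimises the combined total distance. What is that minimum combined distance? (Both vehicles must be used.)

There are 2^4 − 1 = 15 ways to divide the 5 stops into two non-empty groups. For each, the best each vehicle can do is its own shortest tour through its group:
  {Oak} + {Orwell, Dale, Ivy, Vale}: 22 + 110 = 132
  {Orwell} + {Oak, Dale, Ivy, Vale}: 62 + 82 = 144
  {Oak, Orwell} + {Dale, Ivy, Vale}: 63 + 82 = 145
  {Dale} + {Oak, Orwell, Ivy, Vale}: 36 + 104 = 140
  {Oak, Dale} + {Orwell, Ivy, Vale}: 36 + 104 = 140
  {Orwell, Dale} + {Oak, Ivy, Vale}: 68 + 68 = 136
  … (15 splits in total)
  {Ivy} + {Oak, Orwell, Dale, Vale}: 16 + 110 = 126  ← best
Best: vehicle 1 Pine → Ivy → Pine = 16; vehicle 2 Pine → Oak → Dale → Orwell → Vale → Pine = 110; combined 126.

Minimum combined distance: 126 blocks.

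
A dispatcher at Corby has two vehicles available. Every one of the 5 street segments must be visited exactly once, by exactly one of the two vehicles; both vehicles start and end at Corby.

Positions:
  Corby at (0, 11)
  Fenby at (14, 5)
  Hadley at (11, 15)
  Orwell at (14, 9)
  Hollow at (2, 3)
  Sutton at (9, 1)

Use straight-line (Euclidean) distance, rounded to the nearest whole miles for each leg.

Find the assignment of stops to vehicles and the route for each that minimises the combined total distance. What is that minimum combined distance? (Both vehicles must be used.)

Check every non-empty split of the stops between the two vehicles; for each half take its own optimal tour:
  {Fenby} + {Hadley, Orwell, Hollow, Sutton}: 30 + 43 = 73
  {Hadley} + {Fenby, Orwell, Hollow, Sutton}: 24 + 39 = 63
  {Fenby, Hadley} + {Orwell, Hollow, Sutton}: 37 + 38 = 75
  {Orwell} + {Fenby, Hadley, Hollow, Sutton}: 28 + 43 = 71
  {Fenby, Orwell} + {Hadley, Hollow, Sutton}: 33 + 41 = 74
  {Hadley, Orwell} + {Fenby, Hollow, Sutton}: 33 + 36 = 69
  … (15 splits in total)
  {Hollow} + {Fenby, Hadley, Orwell, Sutton}: 16 + 42 = 58  ← best
Best: vehicle 1 Corby → Hollow → Corby = 16; vehicle 2 Corby → Hadley → Orwell → Fenby → Sutton → Corby = 42; combined 58.

Minimum combined distance: 58 miles.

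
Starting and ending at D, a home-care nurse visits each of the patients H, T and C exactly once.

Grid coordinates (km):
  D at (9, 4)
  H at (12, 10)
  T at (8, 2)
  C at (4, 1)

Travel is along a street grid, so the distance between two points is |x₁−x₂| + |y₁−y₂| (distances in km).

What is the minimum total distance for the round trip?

Shortest round trip = 34 km.

With 3 stops there are 3!/2 = 3 distinct round trips (a route and its reverse cost the same).
D - H - T - C - D: 9+12+5+8 = 34
D - H - C - T - D: 9+17+5+3 = 34
D - T - H - C - D: 3+12+17+8 = 40
The minimum is 34.
One optimal route: D → H → T → C → D (or its reverse).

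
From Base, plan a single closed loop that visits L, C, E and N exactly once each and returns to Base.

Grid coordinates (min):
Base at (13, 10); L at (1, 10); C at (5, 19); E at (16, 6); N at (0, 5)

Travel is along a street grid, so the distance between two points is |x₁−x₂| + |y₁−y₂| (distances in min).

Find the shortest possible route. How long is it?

Base - L - C - E - N - Base: 12+13+24+17+18 = 84
Base - L - C - N - E - Base: 12+13+19+17+7 = 68
Base - L - E - C - N - Base: 12+19+24+19+18 = 92
Base - L - E - N - C - Base: 12+19+17+19+17 = 84
Base - L - N - C - E - Base: 12+6+19+24+7 = 68
Base - L - N - E - C - Base: 12+6+17+24+17 = 76
Base - C - L - E - N - Base: 17+13+19+17+18 = 84
Base - C - L - N - E - Base: 17+13+6+17+7 = 60
Base - C - E - L - N - Base: 17+24+19+6+18 = 84
Base - C - N - L - E - Base: 17+19+6+19+7 = 68
Base - E - L - C - N - Base: 7+19+13+19+18 = 76
Base - E - C - L - N - Base: 7+24+13+6+18 = 68
The minimum is 60.
One optimal route: Base → C → L → N → E → Base (or its reverse).

Shortest round trip = 60 min.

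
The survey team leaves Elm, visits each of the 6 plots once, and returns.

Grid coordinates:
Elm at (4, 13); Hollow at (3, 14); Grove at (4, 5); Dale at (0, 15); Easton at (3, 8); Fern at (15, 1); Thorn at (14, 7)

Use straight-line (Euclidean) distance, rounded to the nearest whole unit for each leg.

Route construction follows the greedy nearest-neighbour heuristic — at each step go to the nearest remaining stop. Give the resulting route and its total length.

Total distance 47 via the nearest-neighbour route Elm → Hollow → Dale → Easton → Grove → Thorn → Fern → Elm.

At Elm the remaining stops are Hollow 1, Dale 4, Easton 5, Grove 8, Thorn 12, Fern 16; go to Hollow.
At Hollow the remaining stops are Dale 3, Easton 6, Grove 9, Thorn 13, Fern 18; go to Dale.
At Dale the remaining stops are Easton 8, Grove 11, Thorn 16, Fern 21; go to Easton.
At Easton the remaining stops are Grove 3, Thorn 11, Fern 14; go to Grove.
At Grove the remaining stops are Thorn 10, Fern 12; go to Thorn.
At Thorn the remaining stops are Fern 6; go to Fern.
Return Fern→Elm: 16.
Total = 1 + 3 + 8 + 3 + 10 + 6 + 16 = 47.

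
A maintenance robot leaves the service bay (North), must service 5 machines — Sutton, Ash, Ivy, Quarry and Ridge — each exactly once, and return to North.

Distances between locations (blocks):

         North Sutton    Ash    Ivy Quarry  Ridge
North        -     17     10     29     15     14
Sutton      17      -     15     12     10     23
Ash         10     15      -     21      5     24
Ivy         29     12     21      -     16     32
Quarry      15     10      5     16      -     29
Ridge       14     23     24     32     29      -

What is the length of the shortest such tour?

North - Sutton - Ash - Ivy - Quarry - Ridge - North: 17+15+21+16+29+14 = 112
North - Sutton - Ash - Ivy - Ridge - Quarry - North: 17+15+21+32+29+15 = 129
North - Sutton - Ash - Quarry - Ivy - Ridge - North: 17+15+5+16+32+14 = 99
North - Sutton - Ash - Quarry - Ridge - Ivy - North: 17+15+5+29+32+29 = 127
North - Sutton - Ash - Ridge - Ivy - Quarry - North: 17+15+24+32+16+15 = 119
North - Sutton - Ash - Ridge - Quarry - Ivy - North: 17+15+24+29+16+29 = 130
North - Sutton - Ivy - Ash - Quarry - Ridge - North: 17+12+21+5+29+14 = 98
North - Sutton - Ivy - Ash - Ridge - Quarry - North: 17+12+21+24+29+15 = 118
North - Sutton - Ivy - Quarry - Ash - Ridge - North: 17+12+16+5+24+14 = 88
North - Sutton - Ivy - Quarry - Ridge - Ash - North: 17+12+16+29+24+10 = 108
North - Sutton - Ivy - Ridge - Ash - Quarry - North: 17+12+32+24+5+15 = 105
North - Sutton - Ivy - Ridge - Quarry - Ash - North: 17+12+32+29+5+10 = 105
North - Sutton - Quarry - Ash - Ivy - Ridge - North: 17+10+5+21+32+14 = 99
North - Sutton - Quarry - Ash - Ridge - Ivy - North: 17+10+5+24+32+29 = 117
… (46 more)
North - Ash - Quarry - Ivy - Sutton - Ridge - North: 10+5+16+12+23+14 = 80  ← best
The minimum is 80.
One optimal route: North → Ash → Quarry → Ivy → Sutton → Ridge → North (or its reverse).

Minimum total distance: 80 blocks.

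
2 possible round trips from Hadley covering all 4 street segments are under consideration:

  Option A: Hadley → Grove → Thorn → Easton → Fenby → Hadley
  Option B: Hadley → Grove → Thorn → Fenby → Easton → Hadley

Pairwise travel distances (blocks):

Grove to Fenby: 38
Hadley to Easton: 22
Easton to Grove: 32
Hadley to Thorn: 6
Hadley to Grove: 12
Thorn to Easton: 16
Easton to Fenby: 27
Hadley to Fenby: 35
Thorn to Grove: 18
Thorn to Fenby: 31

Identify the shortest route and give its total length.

Option A: 12 + 18 + 16 + 27 + 35 = 108
Option B: 12 + 18 + 31 + 27 + 22 = 110

108 blocks — Option A is the shortest.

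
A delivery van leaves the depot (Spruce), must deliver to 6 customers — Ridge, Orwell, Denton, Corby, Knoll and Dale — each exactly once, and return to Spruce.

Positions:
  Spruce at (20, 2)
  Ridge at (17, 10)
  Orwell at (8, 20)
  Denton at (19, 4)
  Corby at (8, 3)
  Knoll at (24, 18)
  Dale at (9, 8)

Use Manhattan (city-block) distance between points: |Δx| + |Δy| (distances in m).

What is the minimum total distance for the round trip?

There are 360 distinct closed tours to check (reversals are equivalent).
Spruce - Ridge - Orwell - Denton - Corby - Knoll - Dale - Spruce: 11+19+27+12+31+25+17 = 142
Spruce - Ridge - Orwell - Denton - Corby - Dale - Knoll - Spruce: 11+19+27+12+6+25+20 = 120
Spruce - Ridge - Orwell - Denton - Knoll - Corby - Dale - Spruce: 11+19+27+19+31+6+17 = 130
Spruce - Ridge - Orwell - Denton - Knoll - Dale - Corby - Spruce: 11+19+27+19+25+6+13 = 120
Spruce - Ridge - Orwell - Denton - Dale - Corby - Knoll - Spruce: 11+19+27+14+6+31+20 = 128
Spruce - Ridge - Orwell - Denton - Dale - Knoll - Corby - Spruce: 11+19+27+14+25+31+13 = 140
Spruce - Ridge - Orwell - Corby - Denton - Knoll - Dale - Spruce: 11+19+17+12+19+25+17 = 120
Spruce - Ridge - Orwell - Corby - Denton - Dale - Knoll - Spruce: 11+19+17+12+14+25+20 = 118
… (352 more)
Spruce - Denton - Ridge - Knoll - Orwell - Dale - Corby - Spruce: 3+8+15+18+13+6+13 = 76  ← best
The minimum is 76.
One optimal route: Spruce → Denton → Ridge → Knoll → Orwell → Dale → Corby → Spruce (or its reverse).

Minimum total distance: 76 m.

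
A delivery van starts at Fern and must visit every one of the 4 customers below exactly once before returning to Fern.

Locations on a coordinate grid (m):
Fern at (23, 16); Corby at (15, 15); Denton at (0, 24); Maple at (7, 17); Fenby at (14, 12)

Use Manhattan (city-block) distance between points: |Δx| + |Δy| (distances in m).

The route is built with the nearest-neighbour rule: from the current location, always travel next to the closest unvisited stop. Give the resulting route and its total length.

Total distance 70 m via the nearest-neighbour route Fern → Corby → Fenby → Maple → Denton → Fern.

Fern → [Corby:9 / Fenby:13 / Maple:17 / Denton:31] → Corby (9)
Corby → [Fenby:4 / Maple:10 / Denton:24] → Fenby (4)
Fenby → [Maple:12 / Denton:26] → Maple (12)
Maple → [Denton:14] → Denton (14)
Return Denton→Fern: 31.
Total = 9 + 4 + 12 + 14 + 31 = 70.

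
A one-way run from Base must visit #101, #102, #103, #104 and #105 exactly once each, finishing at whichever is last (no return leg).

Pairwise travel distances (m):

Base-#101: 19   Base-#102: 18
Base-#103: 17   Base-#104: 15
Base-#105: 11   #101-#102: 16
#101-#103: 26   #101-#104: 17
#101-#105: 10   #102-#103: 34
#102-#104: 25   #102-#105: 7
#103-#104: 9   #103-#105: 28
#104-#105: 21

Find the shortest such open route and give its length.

Minimum one-way distance = 60 m.

There are 5! = 120 possible orderings.
Base→#101→#102→#103→#104→#105: 19+16+34+9+21 = 99
Base→#101→#102→#103→#105→#104: 19+16+34+28+21 = 118
Base→#101→#102→#104→#103→#105: 19+16+25+9+28 = 97
Base→#101→#102→#104→#105→#103: 19+16+25+21+28 = 109
Base→#101→#102→#105→#103→#104: 19+16+7+28+9 = 79
Base→#101→#102→#105→#104→#103: 19+16+7+21+9 = 72
Base→#101→#103→#102→#104→#105: 19+26+34+25+21 = 125
Base→#101→#103→#102→#105→#104: 19+26+34+7+21 = 107
Base→#101→#103→#104→#102→#105: 19+26+9+25+7 = 86
Base→#101→#103→#104→#105→#102: 19+26+9+21+7 = 82
Base→#101→#103→#105→#102→#104: 19+26+28+7+25 = 105
Base→#101→#103→#105→#104→#102: 19+26+28+21+25 = 119
Base→#101→#104→#102→#103→#105: 19+17+25+34+28 = 123
Base→#101→#104→#102→#105→#103: 19+17+25+7+28 = 96
… (106 more)
Base→#103→#104→#101→#105→#102: 17+9+17+10+7 = 60  ← best
The minimum is 60.
One shortest path: Base → #103 → #104 → #101 → #105 → #102.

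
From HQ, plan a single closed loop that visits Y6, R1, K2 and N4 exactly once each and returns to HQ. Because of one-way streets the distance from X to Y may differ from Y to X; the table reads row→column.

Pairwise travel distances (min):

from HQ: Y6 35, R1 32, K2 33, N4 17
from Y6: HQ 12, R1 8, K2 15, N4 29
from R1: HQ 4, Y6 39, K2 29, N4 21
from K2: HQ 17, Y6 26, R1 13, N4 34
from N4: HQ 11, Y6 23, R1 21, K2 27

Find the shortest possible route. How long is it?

HQ → Y6 → R1 → K2 → N4 → HQ: 35+8+29+34+11 = 117
HQ → Y6 → R1 → N4 → K2 → HQ: 35+8+21+27+17 = 108
HQ → Y6 → K2 → R1 → N4 → HQ: 35+15+13+21+11 = 95
HQ → Y6 → K2 → N4 → R1 → HQ: 35+15+34+21+4 = 109
HQ → Y6 → N4 → R1 → K2 → HQ: 35+29+21+29+17 = 131
HQ → Y6 → N4 → K2 → R1 → HQ: 35+29+27+13+4 = 108
HQ → R1 → Y6 → K2 → N4 → HQ: 32+39+15+34+11 = 131
HQ → R1 → Y6 → N4 → K2 → HQ: 32+39+29+27+17 = 144
HQ → R1 → K2 → Y6 → N4 → HQ: 32+29+26+29+11 = 127
HQ → R1 → K2 → N4 → Y6 → HQ: 32+29+34+23+12 = 130
HQ → R1 → N4 → Y6 → K2 → HQ: 32+21+23+15+17 = 108
HQ → R1 → N4 → K2 → Y6 → HQ: 32+21+27+26+12 = 118
HQ → K2 → Y6 → R1 → N4 → HQ: 33+26+8+21+11 = 99
HQ → K2 → Y6 → N4 → R1 → HQ: 33+26+29+21+4 = 113
… (10 more)
HQ → N4 → Y6 → K2 → R1 → HQ: 17+23+15+13+4 = 72  ← best
The minimum is 72.
One optimal route: HQ → N4 → Y6 → K2 → R1 → HQ.

Shortest round trip = 72 min.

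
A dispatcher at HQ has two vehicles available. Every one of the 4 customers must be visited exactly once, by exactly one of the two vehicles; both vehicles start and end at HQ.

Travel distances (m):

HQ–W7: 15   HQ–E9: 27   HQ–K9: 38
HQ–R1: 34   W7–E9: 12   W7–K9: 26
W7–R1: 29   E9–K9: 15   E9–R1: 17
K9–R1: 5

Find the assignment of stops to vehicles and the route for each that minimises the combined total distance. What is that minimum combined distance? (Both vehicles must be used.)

111 m — the smallest possible combined total.

Try each way of splitting the stops between the two vehicles (each non-empty) and, for each split, find the best tour for each vehicle:
  {W7} + {E9, K9, R1}: 30 + 81 = 111
  {E9} + {W7, K9, R1}: 54 + 80 = 134
  {W7, E9} + {K9, R1}: 54 + 77 = 131
  {K9} + {W7, E9, R1}: 76 + 78 = 154
  {W7, K9} + {E9, R1}: 79 + 78 = 157
  {E9, K9} + {W7, R1}: 80 + 78 = 158
  … (7 splits in total)
Best: vehicle 1 HQ → W7 → HQ = 30; vehicle 2 HQ → E9 → K9 → R1 → HQ = 81; combined 111.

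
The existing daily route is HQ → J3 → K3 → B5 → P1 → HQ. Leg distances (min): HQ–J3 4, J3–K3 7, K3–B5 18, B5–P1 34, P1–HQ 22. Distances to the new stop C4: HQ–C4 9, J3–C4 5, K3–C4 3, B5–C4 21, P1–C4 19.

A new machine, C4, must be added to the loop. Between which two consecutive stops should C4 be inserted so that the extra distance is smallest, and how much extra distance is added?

Adding 1 min by placing C4 on the J3–K3 leg.

Insertion cost between consecutive stops i–j is d(i,C4) + d(C4,j) − d(i,j):
  between HQ and J3: 9 + 5 − 4 = 10
  between J3 and K3: 5 + 3 − 7 = 1
  between K3 and B5: 3 + 21 − 18 = 6
  between B5 and P1: 21 + 19 − 34 = 6
  between P1 and HQ: 19 + 9 − 22 = 6
Cheapest insertion is between J3 and K3, adding 1.
New total = 85 + 1 = 86.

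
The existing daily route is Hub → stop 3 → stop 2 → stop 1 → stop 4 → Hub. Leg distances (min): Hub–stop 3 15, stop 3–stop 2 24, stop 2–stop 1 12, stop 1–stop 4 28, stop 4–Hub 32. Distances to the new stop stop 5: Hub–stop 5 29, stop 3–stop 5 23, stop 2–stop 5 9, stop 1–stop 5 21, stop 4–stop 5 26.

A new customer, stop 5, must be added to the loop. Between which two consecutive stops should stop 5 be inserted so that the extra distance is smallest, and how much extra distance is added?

+8 min — insert stop 5 between stop 3 and stop 2.

Insertion cost between consecutive stops i–j is d(i,stop 5) + d(stop 5,j) − d(i,j):
  between Hub and stop 3: 29 + 23 − 15 = 37
  between stop 3 and stop 2: 23 + 9 − 24 = 8
  between stop 2 and stop 1: 9 + 21 − 12 = 18
  between stop 1 and stop 4: 21 + 26 − 28 = 19
  between stop 4 and Hub: 26 + 29 − 32 = 23
Cheapest insertion is between stop 3 and stop 2, adding 8.
New total = 111 + 8 = 119.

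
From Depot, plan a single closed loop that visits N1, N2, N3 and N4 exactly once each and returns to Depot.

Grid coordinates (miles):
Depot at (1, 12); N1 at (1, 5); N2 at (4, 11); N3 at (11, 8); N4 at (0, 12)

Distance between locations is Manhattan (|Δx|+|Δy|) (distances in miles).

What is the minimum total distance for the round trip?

Minimum total distance: 36 miles.

Depot - N1 - N2 - N3 - N4 - Depot: 7+9+10+15+1 = 42
Depot - N1 - N2 - N4 - N3 - Depot: 7+9+5+15+14 = 50
Depot - N1 - N3 - N2 - N4 - Depot: 7+13+10+5+1 = 36
Depot - N1 - N3 - N4 - N2 - Depot: 7+13+15+5+4 = 44
Depot - N1 - N4 - N2 - N3 - Depot: 7+8+5+10+14 = 44
Depot - N1 - N4 - N3 - N2 - Depot: 7+8+15+10+4 = 44
Depot - N2 - N1 - N3 - N4 - Depot: 4+9+13+15+1 = 42
Depot - N2 - N1 - N4 - N3 - Depot: 4+9+8+15+14 = 50
Depot - N2 - N3 - N1 - N4 - Depot: 4+10+13+8+1 = 36
Depot - N2 - N4 - N1 - N3 - Depot: 4+5+8+13+14 = 44
Depot - N3 - N1 - N2 - N4 - Depot: 14+13+9+5+1 = 42
Depot - N3 - N2 - N1 - N4 - Depot: 14+10+9+8+1 = 42
The minimum is 36.
One optimal route: Depot → N1 → N3 → N2 → N4 → Depot (or its reverse).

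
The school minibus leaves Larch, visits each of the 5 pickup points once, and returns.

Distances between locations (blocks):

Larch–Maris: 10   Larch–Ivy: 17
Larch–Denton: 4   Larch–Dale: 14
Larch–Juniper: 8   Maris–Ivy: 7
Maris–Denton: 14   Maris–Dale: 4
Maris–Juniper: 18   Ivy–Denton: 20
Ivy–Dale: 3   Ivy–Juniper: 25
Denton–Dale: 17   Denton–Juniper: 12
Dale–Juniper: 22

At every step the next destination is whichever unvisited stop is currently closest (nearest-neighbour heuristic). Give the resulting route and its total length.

Nearest-neighbour total = 58 blocks; route Larch → Denton → Juniper → Maris → Dale → Ivy → Larch.

Larch → [Denton:4 / Juniper:8 / Maris:10 / Dale:14 / Ivy:17] → Denton (4)
Denton → [Juniper:12 / Maris:14 / Dale:17 / Ivy:20] → Juniper (12)
Juniper → [Maris:18 / Dale:22 / Ivy:25] → Maris (18)
Maris → [Dale:4 / Ivy:7] → Dale (4)
Dale → [Ivy:3] → Ivy (3)
Return Ivy→Larch: 17.
Total = 4 + 12 + 18 + 4 + 3 + 17 = 58.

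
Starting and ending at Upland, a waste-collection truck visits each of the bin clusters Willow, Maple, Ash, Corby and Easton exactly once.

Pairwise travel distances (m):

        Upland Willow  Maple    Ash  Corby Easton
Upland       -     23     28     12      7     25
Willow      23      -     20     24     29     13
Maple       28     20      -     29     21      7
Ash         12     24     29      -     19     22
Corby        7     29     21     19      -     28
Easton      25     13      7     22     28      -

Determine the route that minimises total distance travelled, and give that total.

Minimum total distance: 84 m.

With 5 stops there are 5!/2 = 60 distinct round trips (a route and its reverse cost the same).
Upland - Willow - Maple - Ash - Corby - Easton - Upland: 23+20+29+19+28+25 = 144
Upland - Willow - Maple - Ash - Easton - Corby - Upland: 23+20+29+22+28+7 = 129
Upland - Willow - Maple - Corby - Ash - Easton - Upland: 23+20+21+19+22+25 = 130
Upland - Willow - Maple - Corby - Easton - Ash - Upland: 23+20+21+28+22+12 = 126
Upland - Willow - Maple - Easton - Ash - Corby - Upland: 23+20+7+22+19+7 = 98
Upland - Willow - Maple - Easton - Corby - Ash - Upland: 23+20+7+28+19+12 = 109
Upland - Willow - Ash - Maple - Corby - Easton - Upland: 23+24+29+21+28+25 = 150
Upland - Willow - Ash - Maple - Easton - Corby - Upland: 23+24+29+7+28+7 = 118
Upland - Willow - Ash - Corby - Maple - Easton - Upland: 23+24+19+21+7+25 = 119
Upland - Willow - Ash - Corby - Easton - Maple - Upland: 23+24+19+28+7+28 = 129
Upland - Willow - Ash - Easton - Maple - Corby - Upland: 23+24+22+7+21+7 = 104
Upland - Willow - Ash - Easton - Corby - Maple - Upland: 23+24+22+28+21+28 = 146
Upland - Willow - Corby - Maple - Ash - Easton - Upland: 23+29+21+29+22+25 = 149
Upland - Willow - Corby - Maple - Easton - Ash - Upland: 23+29+21+7+22+12 = 114
… (46 more)
Upland - Ash - Willow - Easton - Maple - Corby - Upland: 12+24+13+7+21+7 = 84  ← best
The minimum is 84.
One optimal route: Upland → Ash → Willow → Easton → Maple → Corby → Upland (or its reverse).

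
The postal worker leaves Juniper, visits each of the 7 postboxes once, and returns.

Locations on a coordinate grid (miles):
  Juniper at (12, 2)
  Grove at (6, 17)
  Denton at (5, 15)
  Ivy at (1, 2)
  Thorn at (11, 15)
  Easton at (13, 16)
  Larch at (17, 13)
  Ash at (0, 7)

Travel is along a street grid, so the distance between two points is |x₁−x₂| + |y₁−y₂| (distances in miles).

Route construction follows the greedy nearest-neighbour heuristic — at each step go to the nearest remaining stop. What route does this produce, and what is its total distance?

At Juniper the remaining stops are Ivy 11, Thorn 14, Easton 15, Larch 16, Ash 17, Denton 20, Grove 21; go to Ivy.
At Ivy the remaining stops are Ash 6, Denton 17, Grove 20, Thorn 23, Easton 26, Larch 27; go to Ash.
At Ash the remaining stops are Denton 13, Grove 16, Thorn 19, Easton 22, Larch 23; go to Denton.
At Denton the remaining stops are Grove 3, Thorn 6, Easton 9, Larch 14; go to Grove.
At Grove the remaining stops are Thorn 7, Easton 8, Larch 15; go to Thorn.
At Thorn the remaining stops are Easton 3, Larch 8; go to Easton.
At Easton the remaining stops are Larch 7; go to Larch.
Return Larch→Juniper: 16.
Total = 11 + 6 + 13 + 3 + 7 + 3 + 7 + 16 = 66.

66 miles along Juniper → Ivy → Ash → Denton → Grove → Thorn → Easton → Larch → Juniper.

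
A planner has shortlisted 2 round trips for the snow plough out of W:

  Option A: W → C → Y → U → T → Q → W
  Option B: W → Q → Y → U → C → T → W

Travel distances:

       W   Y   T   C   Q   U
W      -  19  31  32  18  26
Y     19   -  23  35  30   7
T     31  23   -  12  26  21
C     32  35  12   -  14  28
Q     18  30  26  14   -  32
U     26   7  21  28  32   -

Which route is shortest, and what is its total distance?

126 — Option B is the shortest.

Option A: 32 + 35 + 7 + 21 + 26 + 18 = 139
Option B: 18 + 30 + 7 + 28 + 12 + 31 = 126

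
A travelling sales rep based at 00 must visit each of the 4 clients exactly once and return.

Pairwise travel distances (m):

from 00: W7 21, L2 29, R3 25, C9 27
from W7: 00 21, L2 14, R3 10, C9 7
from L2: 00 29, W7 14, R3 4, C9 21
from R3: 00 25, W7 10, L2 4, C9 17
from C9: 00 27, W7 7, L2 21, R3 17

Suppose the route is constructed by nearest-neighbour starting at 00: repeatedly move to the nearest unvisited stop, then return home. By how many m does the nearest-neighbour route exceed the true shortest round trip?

The nearest-neighbour route is 1 m longer than optimal.

From 00: W7=21, R3=25, C9=27, L2=29 → choose W7 (21).
From W7: C9=7, R3=10, L2=14 → choose C9 (7).
From C9: R3=17, L2=21 → choose R3 (17).
From R3: L2=4 → choose L2 (4).
NN route 00 → W7 → C9 → R3 → L2 → 00 costs 78.
Optimal: 00 → L2 → R3 → W7 → C9 → 00 costs 77 (by enumerating all 12 distinct tours).
Excess = 78 − 77 = 1.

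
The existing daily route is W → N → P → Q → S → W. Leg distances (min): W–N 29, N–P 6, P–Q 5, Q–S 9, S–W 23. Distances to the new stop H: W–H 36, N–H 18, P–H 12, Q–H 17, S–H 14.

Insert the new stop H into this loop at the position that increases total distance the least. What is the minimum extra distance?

+22 min — insert H between Q and S.

Insertion cost between consecutive stops i–j is d(i,H) + d(H,j) − d(i,j):
  between W and N: 36 + 18 − 29 = 25
  between N and P: 18 + 12 − 6 = 24
  between P and Q: 12 + 17 − 5 = 24
  between Q and S: 17 + 14 − 9 = 22
  between S and W: 14 + 36 − 23 = 27
Cheapest insertion is between Q and S, adding 22.
New total = 72 + 22 = 94.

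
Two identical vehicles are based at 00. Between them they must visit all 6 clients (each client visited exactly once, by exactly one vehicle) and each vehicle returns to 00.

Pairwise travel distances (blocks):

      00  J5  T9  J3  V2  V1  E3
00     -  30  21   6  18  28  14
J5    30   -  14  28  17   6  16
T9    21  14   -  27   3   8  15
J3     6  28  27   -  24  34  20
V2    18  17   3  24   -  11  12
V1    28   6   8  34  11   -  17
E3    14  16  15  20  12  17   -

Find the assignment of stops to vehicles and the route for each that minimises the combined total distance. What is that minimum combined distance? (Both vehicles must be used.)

Minimum combined distance: 77 blocks.

Check every non-empty split of the stops between the two vehicles; for each half take its own optimal tour:
  {J5} + {T9, J3, V2, V1, E3}: 60 + 72 = 132
  {T9} + {J5, J3, V2, V1, E3}: 42 + 77 = 119
  {J5, T9} + {J3, V2, V1, E3}: 65 + 72 = 137
  {J3} + {J5, T9, V2, V1, E3}: 12 + 65 = 77
  {J5, J3} + {T9, V2, V1, E3}: 64 + 60 = 124
  {T9, J3} + {J5, V2, V1, E3}: 54 + 65 = 119
  … (31 splits in total)
Best: vehicle 1 00 → J3 → 00 = 12; vehicle 2 00 → V2 → T9 → V1 → J5 → E3 → 00 = 65; combined 77.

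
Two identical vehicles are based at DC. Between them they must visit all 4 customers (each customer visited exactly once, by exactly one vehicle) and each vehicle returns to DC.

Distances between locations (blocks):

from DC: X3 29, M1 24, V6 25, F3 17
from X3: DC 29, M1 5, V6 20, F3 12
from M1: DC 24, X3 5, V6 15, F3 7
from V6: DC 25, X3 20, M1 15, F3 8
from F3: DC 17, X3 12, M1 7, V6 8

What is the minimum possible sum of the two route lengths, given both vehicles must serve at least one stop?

108 blocks — the smallest possible combined total.

Try each way of splitting the stops between the two vehicles (each non-empty) and, for each split, find the best tour for each vehicle:
  {X3} + {M1, V6, F3}: 58 + 64 = 122
  {M1} + {X3, V6, F3}: 48 + 74 = 122
  {X3, M1} + {V6, F3}: 58 + 50 = 108
  {V6} + {X3, M1, F3}: 50 + 58 = 108
  {X3, V6} + {M1, F3}: 74 + 48 = 122
  {M1, V6} + {X3, F3}: 64 + 58 = 122
  … (7 splits in total)
Best: vehicle 1 DC → X3 → M1 → DC = 58; vehicle 2 DC → V6 → F3 → DC = 50; combined 108.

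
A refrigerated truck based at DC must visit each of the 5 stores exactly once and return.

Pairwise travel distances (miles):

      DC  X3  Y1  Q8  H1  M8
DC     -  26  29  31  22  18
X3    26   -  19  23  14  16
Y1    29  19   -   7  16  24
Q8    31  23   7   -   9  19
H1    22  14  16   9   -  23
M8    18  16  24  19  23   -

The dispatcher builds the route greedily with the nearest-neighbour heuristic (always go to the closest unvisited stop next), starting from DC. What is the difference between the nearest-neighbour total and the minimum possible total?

The nearest-neighbour route is 2 miles longer than optimal.

DC: M8=18, H1=22, X3=26, Y1=29, Q8=31 ⇒ M8
M8: X3=16, Q8=19, H1=23, Y1=24 ⇒ X3
X3: H1=14, Y1=19, Q8=23 ⇒ H1
H1: Q8=9, Y1=16 ⇒ Q8
Q8: Y1=7 ⇒ Y1
NN route DC → M8 → X3 → H1 → Q8 → Y1 → DC costs 93.
Optimal: DC → H1 → Q8 → Y1 → X3 → M8 → DC costs 91 (by enumerating all 60 distinct tours).
Excess = 93 − 91 = 2.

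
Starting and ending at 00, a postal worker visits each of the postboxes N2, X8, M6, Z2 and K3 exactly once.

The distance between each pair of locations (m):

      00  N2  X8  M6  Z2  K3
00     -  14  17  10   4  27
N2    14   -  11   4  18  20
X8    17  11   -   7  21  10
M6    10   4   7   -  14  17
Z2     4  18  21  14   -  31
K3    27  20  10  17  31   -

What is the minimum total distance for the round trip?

Shortest round trip = 69 m.

With 5 stops there are 5!/2 = 60 distinct round trips (a route and its reverse cost the same).
00 - N2 - X8 - M6 - Z2 - K3 - 00: 14+11+7+14+31+27 = 104
00 - N2 - X8 - M6 - K3 - Z2 - 00: 14+11+7+17+31+4 = 84
00 - N2 - X8 - Z2 - M6 - K3 - 00: 14+11+21+14+17+27 = 104
00 - N2 - X8 - Z2 - K3 - M6 - 00: 14+11+21+31+17+10 = 104
00 - N2 - X8 - K3 - M6 - Z2 - 00: 14+11+10+17+14+4 = 70
00 - N2 - X8 - K3 - Z2 - M6 - 00: 14+11+10+31+14+10 = 90
00 - N2 - M6 - X8 - Z2 - K3 - 00: 14+4+7+21+31+27 = 104
00 - N2 - M6 - X8 - K3 - Z2 - 00: 14+4+7+10+31+4 = 70
00 - N2 - M6 - Z2 - X8 - K3 - 00: 14+4+14+21+10+27 = 90
00 - N2 - M6 - Z2 - K3 - X8 - 00: 14+4+14+31+10+17 = 90
00 - N2 - M6 - K3 - X8 - Z2 - 00: 14+4+17+10+21+4 = 70
00 - N2 - M6 - K3 - Z2 - X8 - 00: 14+4+17+31+21+17 = 104
00 - N2 - Z2 - X8 - M6 - K3 - 00: 14+18+21+7+17+27 = 104
00 - N2 - Z2 - X8 - K3 - M6 - 00: 14+18+21+10+17+10 = 90
… (46 more)
00 - N2 - K3 - X8 - M6 - Z2 - 00: 14+20+10+7+14+4 = 69  ← best
The minimum is 69.
One optimal route: 00 → N2 → K3 → X8 → M6 → Z2 → 00 (or its reverse).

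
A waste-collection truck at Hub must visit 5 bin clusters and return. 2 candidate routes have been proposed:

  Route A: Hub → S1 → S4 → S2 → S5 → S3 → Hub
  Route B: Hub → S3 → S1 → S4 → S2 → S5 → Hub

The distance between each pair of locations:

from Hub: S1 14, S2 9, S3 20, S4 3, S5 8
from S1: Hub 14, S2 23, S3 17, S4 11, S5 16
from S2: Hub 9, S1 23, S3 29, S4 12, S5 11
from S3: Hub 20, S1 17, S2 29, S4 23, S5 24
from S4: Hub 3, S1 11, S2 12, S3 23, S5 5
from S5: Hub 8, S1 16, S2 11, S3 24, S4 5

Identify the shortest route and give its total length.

79 — Route B is the shortest.

Route A: 14 + 11 + 12 + 11 + 24 + 20 = 92
Route B: 20 + 17 + 11 + 12 + 11 + 8 = 79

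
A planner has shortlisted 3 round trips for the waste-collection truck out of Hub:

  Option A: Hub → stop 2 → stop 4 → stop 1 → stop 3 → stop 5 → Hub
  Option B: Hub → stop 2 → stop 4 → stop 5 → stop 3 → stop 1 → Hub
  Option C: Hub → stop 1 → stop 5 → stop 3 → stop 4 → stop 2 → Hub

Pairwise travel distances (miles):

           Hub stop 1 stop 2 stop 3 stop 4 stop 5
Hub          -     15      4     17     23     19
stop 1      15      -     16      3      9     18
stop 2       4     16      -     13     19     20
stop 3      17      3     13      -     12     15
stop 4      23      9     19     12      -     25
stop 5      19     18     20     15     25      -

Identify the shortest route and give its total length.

Option A: 4 + 19 + 9 + 3 + 15 + 19 = 69
Option B: 4 + 19 + 25 + 15 + 3 + 15 = 81
Option C: 15 + 18 + 15 + 12 + 19 + 4 = 83

69 miles — Option A is the shortest.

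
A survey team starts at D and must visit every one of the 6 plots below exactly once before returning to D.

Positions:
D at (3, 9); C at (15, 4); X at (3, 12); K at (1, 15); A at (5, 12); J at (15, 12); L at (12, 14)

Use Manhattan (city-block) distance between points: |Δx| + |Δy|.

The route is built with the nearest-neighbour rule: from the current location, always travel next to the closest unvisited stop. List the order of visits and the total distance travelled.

From D: distances to unvisited — X=3, A=5, K=8, L=14, J=15, C=17. Nearest is X (3).
From X: distances to unvisited — A=2, K=5, L=11, J=12, C=20. Nearest is A (2).
From A: distances to unvisited — K=7, L=9, J=10, C=18. Nearest is K (7).
From K: distances to unvisited — L=12, J=17, C=25. Nearest is L (12).
From L: distances to unvisited — J=5, C=13. Nearest is J (5).
From J: distances to unvisited — C=8. Nearest is C (8).
Return C→D: 17.
Total = 3 + 2 + 7 + 12 + 5 + 8 + 17 = 54.

Total distance 54 via the nearest-neighbour route D → X → A → K → L → J → C → D.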